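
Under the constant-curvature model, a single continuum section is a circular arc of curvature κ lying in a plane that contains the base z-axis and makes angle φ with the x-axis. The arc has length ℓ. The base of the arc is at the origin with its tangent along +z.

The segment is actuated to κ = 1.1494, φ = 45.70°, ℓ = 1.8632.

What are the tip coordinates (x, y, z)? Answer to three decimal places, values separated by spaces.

θ = κ·ℓ = 1.1494 × 1.8632 = 2.14156 rad
ρ = (1 − cos θ)/κ = (1 − -0.54028)/1.1494 = 1.34007
z = sin θ / κ = 0.84149/1.1494 = 0.73211
x = ρ cos φ = 1.34007 × cos(45.70°) = 0.93593
y = ρ sin φ = 1.34007 × sin(45.70°) = 0.95908

0.936 0.959 0.732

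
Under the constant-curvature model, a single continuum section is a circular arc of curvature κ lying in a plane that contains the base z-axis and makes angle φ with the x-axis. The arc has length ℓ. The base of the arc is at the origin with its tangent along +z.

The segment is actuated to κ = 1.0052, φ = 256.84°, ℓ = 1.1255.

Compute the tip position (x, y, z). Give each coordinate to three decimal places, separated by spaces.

θ = κ·ℓ = 1.0052 × 1.1255 = 1.13135 rad
ρ = (1 − cos θ)/κ = (1 − 0.42544)/1.0052 = 0.57159
z = sin θ / κ = 0.90499/1.0052 = 0.90031
x = ρ cos φ = 0.57159 × cos(256.84°) = -0.13013
y = ρ sin φ = 0.57159 × sin(256.84°) = -0.55658

-0.130 -0.557 0.900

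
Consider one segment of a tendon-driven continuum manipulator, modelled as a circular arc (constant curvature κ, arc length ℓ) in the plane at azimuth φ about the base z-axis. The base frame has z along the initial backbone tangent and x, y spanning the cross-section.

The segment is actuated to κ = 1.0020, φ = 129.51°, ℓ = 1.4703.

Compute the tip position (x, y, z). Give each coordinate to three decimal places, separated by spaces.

θ = κ·ℓ = 1.0020 × 1.4703 = 1.47324 rad
ρ = (1 − cos θ)/κ = (1 − 0.09740)/1.0020 = 0.90080
z = sin θ / κ = 0.99525/1.0020 = 0.99326
x = ρ cos φ = 0.90080 × cos(129.51°) = -0.57310
y = ρ sin φ = 0.90080 × sin(129.51°) = 0.69498

-0.573 0.695 0.993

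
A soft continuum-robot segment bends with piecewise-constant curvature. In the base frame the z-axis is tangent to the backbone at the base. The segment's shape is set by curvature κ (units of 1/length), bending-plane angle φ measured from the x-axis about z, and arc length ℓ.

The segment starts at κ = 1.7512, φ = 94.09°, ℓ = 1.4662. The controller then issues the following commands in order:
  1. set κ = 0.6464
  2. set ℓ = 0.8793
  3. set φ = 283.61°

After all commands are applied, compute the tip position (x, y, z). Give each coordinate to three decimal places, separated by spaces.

0.057 -0.236 0.833

initial: κ=1.7512, φ=94.09°, ℓ=1.4662
cmd 1: set κ=0.6464 → (κ,φ,ℓ)=(0.6464,94.09°,1.4662) → tip=(-0.0460,0.6427,1.2564)
cmd 2: set ℓ=0.8793 → (κ,φ,ℓ)=(0.6464,94.09°,0.8793) → tip=(-0.0173,0.2426,0.8327)
cmd 3: set φ=283.61° → (κ,φ,ℓ)=(0.6464,283.61°,0.8793) → tip=(0.0572,-0.2364,0.8327)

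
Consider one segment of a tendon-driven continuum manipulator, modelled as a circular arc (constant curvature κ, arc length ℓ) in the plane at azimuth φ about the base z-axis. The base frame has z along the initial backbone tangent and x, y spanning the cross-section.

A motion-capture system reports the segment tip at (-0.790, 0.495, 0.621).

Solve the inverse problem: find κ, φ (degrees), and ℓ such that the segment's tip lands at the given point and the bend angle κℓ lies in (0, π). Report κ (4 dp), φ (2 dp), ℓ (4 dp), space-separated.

1.4860 147.93 1.3233

ρ = √(x²+y²) = √(-0.790² + 0.495²) = 0.93227
φ = atan2(y, x) mod 360° = atan2(0.495, -0.790) = 147.9295°
|p|² = ρ² + z² = 0.93227² + 0.621² = 1.25477
κ = 2ρ / |p|² = 2×0.93227 / 1.25477 = 1.48596
θ = 2·atan2(ρ, z) = 2·atan2(0.93227, 0.621) = 1.96635 rad
ℓ = θ/κ = 1.96635/1.48596 = 1.32328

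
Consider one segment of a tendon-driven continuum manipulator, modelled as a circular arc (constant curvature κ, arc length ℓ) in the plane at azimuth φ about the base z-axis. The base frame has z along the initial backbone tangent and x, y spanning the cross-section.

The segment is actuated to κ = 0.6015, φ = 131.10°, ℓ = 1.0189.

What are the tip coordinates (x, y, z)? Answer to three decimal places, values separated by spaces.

θ = κ·ℓ = 0.6015 × 1.0189 = 0.61287 rad
ρ = (1 − cos θ)/κ = (1 − 0.81800)/0.6015 = 0.30257
z = sin θ / κ = 0.57522/0.6015 = 0.95630
x = ρ cos φ = 0.30257 × cos(131.10°) = -0.19890
y = ρ sin φ = 0.30257 × sin(131.10°) = 0.22801

-0.199 0.228 0.956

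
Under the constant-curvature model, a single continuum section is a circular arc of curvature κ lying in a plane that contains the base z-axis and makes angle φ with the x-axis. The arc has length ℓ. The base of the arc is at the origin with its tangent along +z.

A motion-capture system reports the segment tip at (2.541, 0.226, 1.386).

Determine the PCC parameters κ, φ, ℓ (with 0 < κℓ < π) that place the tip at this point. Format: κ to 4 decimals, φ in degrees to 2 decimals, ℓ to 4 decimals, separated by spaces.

0.6053 5.08 3.5456

ρ = √(x²+y²) = √(2.541² + 0.226²) = 2.55103
φ = atan2(y, x) mod 360° = atan2(0.226, 2.541) = 5.0826°
|p|² = ρ² + z² = 2.55103² + 1.386² = 8.42875
κ = 2ρ / |p|² = 2×2.55103 / 8.42875 = 0.60532
θ = 2·atan2(ρ, z) = 2·atan2(2.55103, 1.386) = 2.14621 rad
ℓ = θ/κ = 2.14621/0.60532 = 3.54560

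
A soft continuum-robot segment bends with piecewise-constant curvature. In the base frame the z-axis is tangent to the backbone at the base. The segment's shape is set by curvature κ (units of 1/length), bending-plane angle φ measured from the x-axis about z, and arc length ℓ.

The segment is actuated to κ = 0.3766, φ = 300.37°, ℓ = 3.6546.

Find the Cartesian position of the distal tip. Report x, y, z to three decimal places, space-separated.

1.083 -1.848 2.605

θ = κ·ℓ = 0.3766 × 3.6546 = 1.37632 rad
ρ = (1 − cos θ)/κ = (1 − 0.19325)/0.3766 = 2.14219
z = sin θ / κ = 0.98115/0.3766 = 2.60528
x = ρ cos φ = 2.14219 × cos(300.37°) = 1.08305
y = ρ sin φ = 2.14219 × sin(300.37°) = -1.84824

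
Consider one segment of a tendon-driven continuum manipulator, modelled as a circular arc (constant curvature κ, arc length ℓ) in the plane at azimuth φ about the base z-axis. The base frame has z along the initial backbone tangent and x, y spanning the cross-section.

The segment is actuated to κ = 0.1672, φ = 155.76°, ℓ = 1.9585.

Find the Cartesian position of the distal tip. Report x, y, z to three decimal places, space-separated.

-0.290 0.130 1.924

θ = κ·ℓ = 0.1672 × 1.9585 = 0.32746 rad
ρ = (1 − cos θ)/κ = (1 − 0.94686)/0.1672 = 0.31781
z = sin θ / κ = 0.32164/0.1672 = 1.92369
x = ρ cos φ = 0.31781 × cos(155.76°) = -0.28979
y = ρ sin φ = 0.31781 × sin(155.76°) = 0.13048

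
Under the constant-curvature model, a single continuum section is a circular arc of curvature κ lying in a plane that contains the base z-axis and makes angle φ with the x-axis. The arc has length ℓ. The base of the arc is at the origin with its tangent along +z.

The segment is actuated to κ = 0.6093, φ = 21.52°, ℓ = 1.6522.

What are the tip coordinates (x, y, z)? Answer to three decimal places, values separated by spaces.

0.710 0.280 1.387

θ = κ·ℓ = 0.6093 × 1.6522 = 1.00669 rad
ρ = (1 − cos θ)/κ = (1 − 0.53466)/0.6093 = 0.76372
z = sin θ / κ = 0.84506/0.6093 = 1.38694
x = ρ cos φ = 0.76372 × cos(21.52°) = 0.71048
y = ρ sin φ = 0.76372 × sin(21.52°) = 0.28015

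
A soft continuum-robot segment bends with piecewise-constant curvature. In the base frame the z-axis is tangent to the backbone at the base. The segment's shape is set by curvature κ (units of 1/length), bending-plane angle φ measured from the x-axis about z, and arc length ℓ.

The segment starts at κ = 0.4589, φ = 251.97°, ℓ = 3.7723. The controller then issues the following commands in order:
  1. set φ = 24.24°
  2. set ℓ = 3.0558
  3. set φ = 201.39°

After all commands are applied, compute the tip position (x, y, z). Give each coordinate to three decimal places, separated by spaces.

-1.689 -0.661 2.148

initial: κ=0.4589, φ=251.97°, ℓ=3.7723
cmd 1: set φ=24.24° → (κ,φ,ℓ)=(0.4589,24.24°,3.7723) → tip=(2.3042,1.0375,2.1512)
cmd 2: set ℓ=3.0558 → (κ,φ,ℓ)=(0.4589,24.24°,3.0558) → tip=(1.6538,0.7446,2.1483)
cmd 3: set φ=201.39° → (κ,φ,ℓ)=(0.4589,201.39°,3.0558) → tip=(-1.6888,-0.6615,2.1483)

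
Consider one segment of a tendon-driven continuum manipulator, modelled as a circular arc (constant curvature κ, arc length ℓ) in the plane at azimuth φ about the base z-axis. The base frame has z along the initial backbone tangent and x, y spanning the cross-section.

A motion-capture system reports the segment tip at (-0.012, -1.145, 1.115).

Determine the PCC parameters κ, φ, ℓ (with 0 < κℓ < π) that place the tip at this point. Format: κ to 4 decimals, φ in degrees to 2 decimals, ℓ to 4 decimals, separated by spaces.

0.8965 269.40 1.7817

ρ = √(x²+y²) = √(-0.012² + -1.145²) = 1.14506
φ = atan2(y, x) mod 360° = atan2(-1.145, -0.012) = 269.3995°
|p|² = ρ² + z² = 1.14506² + 1.115² = 2.55439
κ = 2ρ / |p|² = 2×1.14506 / 2.55439 = 0.89654
θ = 2·atan2(ρ, z) = 2·atan2(1.14506, 1.115) = 1.59740 rad
ℓ = θ/κ = 1.59740/0.89654 = 1.78173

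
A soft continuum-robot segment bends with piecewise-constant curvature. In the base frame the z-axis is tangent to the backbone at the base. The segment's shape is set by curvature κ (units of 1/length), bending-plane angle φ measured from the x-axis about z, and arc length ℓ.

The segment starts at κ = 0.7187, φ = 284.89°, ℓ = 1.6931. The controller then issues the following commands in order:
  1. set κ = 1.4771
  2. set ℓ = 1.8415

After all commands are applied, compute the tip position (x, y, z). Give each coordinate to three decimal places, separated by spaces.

initial: κ=0.7187, φ=284.89°, ℓ=1.6931
cmd 1: set κ=1.4771 → (κ,φ,ℓ)=(1.4771,284.89°,1.6931) → tip=(0.3134,-1.1788,0.4047)
cmd 2: set ℓ=1.8415 → (κ,φ,ℓ)=(1.4771,284.89°,1.8415) → tip=(0.3327,-1.2513,0.2770)

0.333 -1.251 0.277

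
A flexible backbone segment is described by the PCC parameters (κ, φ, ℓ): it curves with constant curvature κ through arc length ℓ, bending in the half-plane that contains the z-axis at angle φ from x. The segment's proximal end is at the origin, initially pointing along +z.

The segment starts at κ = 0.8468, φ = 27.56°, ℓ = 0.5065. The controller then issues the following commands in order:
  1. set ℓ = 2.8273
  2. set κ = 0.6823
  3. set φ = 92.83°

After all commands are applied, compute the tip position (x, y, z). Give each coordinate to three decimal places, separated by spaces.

initial: κ=0.8468, φ=27.56°, ℓ=0.5065
cmd 1: set ℓ=2.8273 → (κ,φ,ℓ)=(0.8468,27.56°,2.8273) → tip=(1.8148,0.9471,0.8027)
cmd 2: set κ=0.6823 → (κ,φ,ℓ)=(0.6823,27.56°,2.8273) → tip=(1.7549,0.9159,1.3726)
cmd 3: set φ=92.83° → (κ,φ,ℓ)=(0.6823,92.83°,2.8273) → tip=(-0.0977,1.9771,1.3726)

-0.098 1.977 1.373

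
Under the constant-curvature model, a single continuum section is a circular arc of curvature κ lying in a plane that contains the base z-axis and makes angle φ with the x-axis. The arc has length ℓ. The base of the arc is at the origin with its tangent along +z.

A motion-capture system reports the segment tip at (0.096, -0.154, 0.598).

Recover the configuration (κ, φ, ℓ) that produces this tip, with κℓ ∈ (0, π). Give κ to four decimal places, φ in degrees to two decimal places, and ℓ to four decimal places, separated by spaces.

ρ = √(x²+y²) = √(0.096² + -0.154²) = 0.18147
φ = atan2(y, x) mod 360° = atan2(-0.154, 0.096) = 301.9384°
|p|² = ρ² + z² = 0.18147² + 0.598² = 0.39054
κ = 2ρ / |p|² = 2×0.18147 / 0.39054 = 0.92935
θ = 2·atan2(ρ, z) = 2·atan2(0.18147, 0.598) = 0.58926 rad
ℓ = θ/κ = 0.58926/0.92935 = 0.63406

0.9293 301.94 0.6341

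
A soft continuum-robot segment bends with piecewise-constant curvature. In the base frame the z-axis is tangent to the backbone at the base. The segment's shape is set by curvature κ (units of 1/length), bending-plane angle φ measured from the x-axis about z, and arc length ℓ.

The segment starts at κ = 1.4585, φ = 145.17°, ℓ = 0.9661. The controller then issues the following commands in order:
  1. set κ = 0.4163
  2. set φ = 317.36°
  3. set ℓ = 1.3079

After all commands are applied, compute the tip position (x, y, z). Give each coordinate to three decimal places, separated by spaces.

initial: κ=1.4585, φ=145.17°, ℓ=0.9661
cmd 1: set κ=0.4163 → (κ,φ,ℓ)=(0.4163,145.17°,0.9661) → tip=(-0.1573,0.1095,0.9403)
cmd 2: set φ=317.36° → (κ,φ,ℓ)=(0.4163,317.36°,0.9661) → tip=(0.1410,-0.1298,0.9403)
cmd 3: set ℓ=1.3079 → (κ,φ,ℓ)=(0.4163,317.36°,1.3079) → tip=(0.2555,-0.2353,1.2442)

0.256 -0.235 1.244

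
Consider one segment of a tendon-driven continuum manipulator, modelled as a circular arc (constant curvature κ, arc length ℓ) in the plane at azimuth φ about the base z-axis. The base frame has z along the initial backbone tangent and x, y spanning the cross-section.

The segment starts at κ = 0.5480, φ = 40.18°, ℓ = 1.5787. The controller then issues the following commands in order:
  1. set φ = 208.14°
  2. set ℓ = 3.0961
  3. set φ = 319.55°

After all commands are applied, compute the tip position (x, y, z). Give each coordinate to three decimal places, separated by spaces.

1.563 -1.333 1.810

initial: κ=0.5480, φ=40.18°, ℓ=1.5787
cmd 1: set φ=208.14° → (κ,φ,ℓ)=(0.5480,208.14°,1.5787) → tip=(-0.5655,-0.3025,1.3890)
cmd 2: set ℓ=3.0961 → (κ,φ,ℓ)=(0.5480,208.14°,3.0961) → tip=(-1.8111,-0.9687,1.8104)
cmd 3: set φ=319.55° → (κ,φ,ℓ)=(0.5480,319.55°,3.0961) → tip=(1.5630,-1.3325,1.8104)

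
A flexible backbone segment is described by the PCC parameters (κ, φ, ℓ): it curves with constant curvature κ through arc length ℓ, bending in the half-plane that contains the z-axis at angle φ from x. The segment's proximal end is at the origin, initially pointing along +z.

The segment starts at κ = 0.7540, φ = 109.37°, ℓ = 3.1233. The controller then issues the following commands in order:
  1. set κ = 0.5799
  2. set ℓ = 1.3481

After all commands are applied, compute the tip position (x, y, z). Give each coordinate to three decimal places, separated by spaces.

-0.166 0.472 1.215

initial: κ=0.7540, φ=109.37°, ℓ=3.1233
cmd 1: set κ=0.5799 → (κ,φ,ℓ)=(0.5799,109.37°,3.1233) → tip=(-0.7081,2.0142,1.6748)
cmd 2: set ℓ=1.3481 → (κ,φ,ℓ)=(0.5799,109.37°,1.3481) → tip=(-0.1660,0.4723,1.2149)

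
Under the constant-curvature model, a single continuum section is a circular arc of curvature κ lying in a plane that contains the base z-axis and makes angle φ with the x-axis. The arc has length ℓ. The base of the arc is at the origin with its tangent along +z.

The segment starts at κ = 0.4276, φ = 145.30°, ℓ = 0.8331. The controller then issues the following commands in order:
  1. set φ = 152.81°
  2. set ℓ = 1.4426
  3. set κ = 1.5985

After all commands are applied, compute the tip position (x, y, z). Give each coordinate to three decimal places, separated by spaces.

initial: κ=0.4276, φ=145.30°, ℓ=0.8331
cmd 1: set φ=152.81° → (κ,φ,ℓ)=(0.4276,152.81°,0.8331) → tip=(-0.1306,0.0671,0.8156)
cmd 2: set ℓ=1.4426 → (κ,φ,ℓ)=(0.4276,152.81°,1.4426) → tip=(-0.3834,0.1969,1.3528)
cmd 3: set κ=1.5985 → (κ,φ,ℓ)=(1.5985,152.81°,1.4426) → tip=(-0.9297,0.4776,0.4640)

-0.930 0.478 0.464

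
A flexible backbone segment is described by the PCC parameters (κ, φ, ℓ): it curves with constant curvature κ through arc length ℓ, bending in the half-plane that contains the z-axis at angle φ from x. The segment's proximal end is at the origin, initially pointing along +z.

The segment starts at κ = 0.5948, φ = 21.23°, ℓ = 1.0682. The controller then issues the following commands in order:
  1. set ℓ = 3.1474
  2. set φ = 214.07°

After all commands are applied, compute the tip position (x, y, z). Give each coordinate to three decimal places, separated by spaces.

-1.806 -1.221 1.606

initial: κ=0.5948, φ=21.23°, ℓ=1.0682
cmd 1: set ℓ=3.1474 → (κ,φ,ℓ)=(0.5948,21.23°,3.1474) → tip=(2.0322,0.7895,1.6055)
cmd 2: set φ=214.07° → (κ,φ,ℓ)=(0.5948,214.07°,3.1474) → tip=(-1.8059,-1.2213,1.6055)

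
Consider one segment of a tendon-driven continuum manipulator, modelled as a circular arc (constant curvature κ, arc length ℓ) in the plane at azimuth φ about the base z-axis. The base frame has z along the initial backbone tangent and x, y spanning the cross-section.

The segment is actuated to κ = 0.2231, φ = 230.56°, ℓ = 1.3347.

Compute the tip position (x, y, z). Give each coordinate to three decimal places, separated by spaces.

-0.125 -0.152 1.315

θ = κ·ℓ = 0.2231 × 1.3347 = 0.29777 rad
ρ = (1 − cos θ)/κ = (1 − 0.95599)/0.2231 = 0.19725
z = sin θ / κ = 0.29339/0.2231 = 1.31506
x = ρ cos φ = 0.19725 × cos(230.56°) = -0.12531
y = ρ sin φ = 0.19725 × sin(230.56°) = -0.15234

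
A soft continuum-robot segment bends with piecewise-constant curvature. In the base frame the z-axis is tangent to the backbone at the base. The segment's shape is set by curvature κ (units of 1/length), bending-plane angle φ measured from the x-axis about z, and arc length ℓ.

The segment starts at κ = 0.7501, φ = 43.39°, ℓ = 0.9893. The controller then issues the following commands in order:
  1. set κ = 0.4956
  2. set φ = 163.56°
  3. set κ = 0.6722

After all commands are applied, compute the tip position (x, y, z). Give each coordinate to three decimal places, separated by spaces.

-0.304 0.090 0.918

initial: κ=0.7501, φ=43.39°, ℓ=0.9893
cmd 1: set κ=0.4956 → (κ,φ,ℓ)=(0.4956,43.39°,0.9893) → tip=(0.1727,0.1633,0.9501)
cmd 2: set φ=163.56° → (κ,φ,ℓ)=(0.4956,163.56°,0.9893) → tip=(-0.2280,0.0673,0.9501)
cmd 3: set κ=0.6722 → (κ,φ,ℓ)=(0.6722,163.56°,0.9893) → tip=(-0.3040,0.0897,0.9180)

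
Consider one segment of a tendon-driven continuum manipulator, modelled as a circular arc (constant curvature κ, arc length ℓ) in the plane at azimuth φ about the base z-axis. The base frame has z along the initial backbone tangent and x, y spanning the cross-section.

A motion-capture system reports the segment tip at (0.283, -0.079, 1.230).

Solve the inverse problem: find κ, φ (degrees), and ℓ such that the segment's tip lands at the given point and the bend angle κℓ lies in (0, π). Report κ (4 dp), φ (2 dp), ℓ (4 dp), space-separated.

ρ = √(x²+y²) = √(0.283² + -0.079²) = 0.29382
φ = atan2(y, x) mod 360° = atan2(-0.079, 0.283) = 344.4028°
|p|² = ρ² + z² = 0.29382² + 1.230² = 1.59923
κ = 2ρ / |p|² = 2×0.29382 / 1.59923 = 0.36745
θ = 2·atan2(ρ, z) = 2·atan2(0.29382, 1.230) = 0.46897 rad
ℓ = θ/κ = 0.46897/0.36745 = 1.27627

0.3675 344.40 1.2763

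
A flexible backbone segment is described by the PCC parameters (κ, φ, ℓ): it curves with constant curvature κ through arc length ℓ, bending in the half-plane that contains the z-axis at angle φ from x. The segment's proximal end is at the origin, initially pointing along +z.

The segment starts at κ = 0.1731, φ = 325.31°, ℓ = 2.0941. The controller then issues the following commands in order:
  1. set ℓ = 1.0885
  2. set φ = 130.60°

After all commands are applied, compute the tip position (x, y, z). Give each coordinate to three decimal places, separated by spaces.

-0.067 0.078 1.082

initial: κ=0.1731, φ=325.31°, ℓ=2.0941
cmd 1: set ℓ=1.0885 → (κ,φ,ℓ)=(0.1731,325.31°,1.0885) → tip=(0.0841,-0.0582,1.0821)
cmd 2: set φ=130.60° → (κ,φ,ℓ)=(0.1731,130.60°,1.0885) → tip=(-0.0665,0.0776,1.0821)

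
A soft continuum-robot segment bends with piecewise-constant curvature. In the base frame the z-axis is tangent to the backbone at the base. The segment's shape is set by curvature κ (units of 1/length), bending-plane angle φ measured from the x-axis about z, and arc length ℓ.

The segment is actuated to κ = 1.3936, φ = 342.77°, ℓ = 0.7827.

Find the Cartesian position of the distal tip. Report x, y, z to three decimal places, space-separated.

θ = κ·ℓ = 1.3936 × 0.7827 = 1.09077 rad
ρ = (1 − cos θ)/κ = (1 − 0.46180)/1.3936 = 0.38619
z = sin θ / κ = 0.88698/1.3936 = 0.63647
x = ρ cos φ = 0.38619 × cos(342.77°) = 0.36886
y = ρ sin φ = 0.38619 × sin(342.77°) = -0.11439

0.369 -0.114 0.636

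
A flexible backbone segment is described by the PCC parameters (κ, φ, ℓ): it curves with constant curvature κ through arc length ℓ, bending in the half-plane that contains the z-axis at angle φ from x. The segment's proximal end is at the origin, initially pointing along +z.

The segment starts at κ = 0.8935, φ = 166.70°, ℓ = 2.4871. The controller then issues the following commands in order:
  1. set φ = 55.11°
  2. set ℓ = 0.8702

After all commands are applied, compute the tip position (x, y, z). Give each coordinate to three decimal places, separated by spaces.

initial: κ=0.8935, φ=166.70°, ℓ=2.4871
cmd 1: set φ=55.11° → (κ,φ,ℓ)=(0.8935,55.11°,2.4871) → tip=(1.0283,1.4746,0.8900)
cmd 2: set ℓ=0.8702 → (κ,φ,ℓ)=(0.8935,55.11°,0.8702) → tip=(0.1840,0.2638,0.7851)

0.184 0.264 0.785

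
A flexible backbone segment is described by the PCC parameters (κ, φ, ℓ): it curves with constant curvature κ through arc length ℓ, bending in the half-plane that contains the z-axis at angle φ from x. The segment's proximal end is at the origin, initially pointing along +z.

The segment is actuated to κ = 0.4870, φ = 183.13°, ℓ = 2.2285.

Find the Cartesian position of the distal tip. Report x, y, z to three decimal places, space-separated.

θ = κ·ℓ = 0.4870 × 2.2285 = 1.08528 rad
ρ = (1 − cos θ)/κ = (1 − 0.46667)/0.4870 = 1.09514
z = sin θ / κ = 0.88443/0.4870 = 1.81609
x = ρ cos φ = 1.09514 × cos(183.13°) = -1.09351
y = ρ sin φ = 1.09514 × sin(183.13°) = -0.05980

-1.094 -0.060 1.816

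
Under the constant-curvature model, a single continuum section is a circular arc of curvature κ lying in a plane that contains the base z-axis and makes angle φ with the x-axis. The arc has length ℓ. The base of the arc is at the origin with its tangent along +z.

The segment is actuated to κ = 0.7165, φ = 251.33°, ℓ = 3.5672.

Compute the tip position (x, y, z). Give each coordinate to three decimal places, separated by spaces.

-0.819 -2.424 0.771

θ = κ·ℓ = 0.7165 × 3.5672 = 2.55590 rad
ρ = (1 − cos θ)/κ = (1 − -0.83333)/0.7165 = 2.55873
z = sin θ / κ = 0.55278/0.7165 = 0.77150
x = ρ cos φ = 2.55873 × cos(251.33°) = -0.81909
y = ρ sin φ = 2.55873 × sin(251.33°) = -2.42408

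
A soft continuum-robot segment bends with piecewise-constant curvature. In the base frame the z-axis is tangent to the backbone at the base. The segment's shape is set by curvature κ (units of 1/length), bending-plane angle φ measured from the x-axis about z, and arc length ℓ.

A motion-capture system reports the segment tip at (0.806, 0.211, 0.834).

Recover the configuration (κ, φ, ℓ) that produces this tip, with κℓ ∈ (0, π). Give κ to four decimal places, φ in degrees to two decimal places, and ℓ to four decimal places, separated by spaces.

ρ = √(x²+y²) = √(0.806² + 0.211²) = 0.83316
φ = atan2(y, x) mod 360° = atan2(0.211, 0.806) = 14.6701°
|p|² = ρ² + z² = 0.83316² + 0.834² = 1.38971
κ = 2ρ / |p|² = 2×0.83316 / 1.38971 = 1.19904
θ = 2·atan2(ρ, z) = 2·atan2(0.83316, 0.834) = 1.56979 rad
ℓ = θ/κ = 1.56979/1.19904 = 1.30921

1.1990 14.67 1.3092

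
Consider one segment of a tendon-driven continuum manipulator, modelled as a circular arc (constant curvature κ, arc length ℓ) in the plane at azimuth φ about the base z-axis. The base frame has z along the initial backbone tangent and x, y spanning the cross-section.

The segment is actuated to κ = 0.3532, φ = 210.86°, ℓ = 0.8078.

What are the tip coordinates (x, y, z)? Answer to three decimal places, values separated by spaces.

-0.098 -0.059 0.797

θ = κ·ℓ = 0.3532 × 0.8078 = 0.28531 rad
ρ = (1 − cos θ)/κ = (1 − 0.95957)/0.3532 = 0.11446
z = sin θ / κ = 0.28146/0.3532 = 0.79688
x = ρ cos φ = 0.11446 × cos(210.86°) = -0.09825
y = ρ sin φ = 0.11446 × sin(210.86°) = -0.05871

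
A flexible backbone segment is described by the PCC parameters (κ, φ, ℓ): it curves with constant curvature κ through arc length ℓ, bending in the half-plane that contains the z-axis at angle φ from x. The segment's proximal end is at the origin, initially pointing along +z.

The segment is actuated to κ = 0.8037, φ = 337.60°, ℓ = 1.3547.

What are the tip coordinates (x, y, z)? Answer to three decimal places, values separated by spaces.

θ = κ·ℓ = 0.8037 × 1.3547 = 1.08877 rad
ρ = (1 − cos θ)/κ = (1 − 0.46357)/0.8037 = 0.66745
z = sin θ / κ = 0.88606/0.8037 = 1.10247
x = ρ cos φ = 0.66745 × cos(337.60°) = 0.61708
y = ρ sin φ = 0.66745 × sin(337.60°) = -0.25434

0.617 -0.254 1.102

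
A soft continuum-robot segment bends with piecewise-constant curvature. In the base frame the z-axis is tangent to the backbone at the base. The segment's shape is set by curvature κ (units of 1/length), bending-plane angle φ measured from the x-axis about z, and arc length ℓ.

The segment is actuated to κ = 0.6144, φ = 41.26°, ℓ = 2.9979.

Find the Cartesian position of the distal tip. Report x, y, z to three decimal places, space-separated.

θ = κ·ℓ = 0.6144 × 2.9979 = 1.84191 rad
ρ = (1 − cos θ)/κ = (1 − -0.26780)/0.6144 = 2.06348
z = sin θ / κ = 0.96347/0.6144 = 1.56815
x = ρ cos φ = 2.06348 × cos(41.26°) = 1.55117
y = ρ sin φ = 2.06348 × sin(41.26°) = 1.36082

1.551 1.361 1.568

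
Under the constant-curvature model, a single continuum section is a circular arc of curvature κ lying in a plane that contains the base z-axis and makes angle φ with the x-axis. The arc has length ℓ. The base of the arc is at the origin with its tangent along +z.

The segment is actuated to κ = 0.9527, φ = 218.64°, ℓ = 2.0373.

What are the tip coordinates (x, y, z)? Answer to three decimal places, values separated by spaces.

-1.116 -0.893 0.979

θ = κ·ℓ = 0.9527 × 2.0373 = 1.94094 rad
ρ = (1 − cos θ)/κ = (1 − -0.36175)/0.9527 = 1.42935
z = sin θ / κ = 0.93228/0.9527 = 0.97856
x = ρ cos φ = 1.42935 × cos(218.64°) = -1.11645
y = ρ sin φ = 1.42935 × sin(218.64°) = -0.89252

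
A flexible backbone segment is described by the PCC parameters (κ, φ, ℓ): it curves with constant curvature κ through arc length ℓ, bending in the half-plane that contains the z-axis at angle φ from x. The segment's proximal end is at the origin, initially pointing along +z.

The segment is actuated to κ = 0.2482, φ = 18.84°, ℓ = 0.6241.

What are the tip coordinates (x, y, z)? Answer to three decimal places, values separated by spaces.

θ = κ·ℓ = 0.2482 × 0.6241 = 0.15490 rad
ρ = (1 − cos θ)/κ = (1 − 0.98803)/0.2482 = 0.04824
z = sin θ / κ = 0.15428/0.2482 = 0.62161
x = ρ cos φ = 0.04824 × cos(18.84°) = 0.04566
y = ρ sin φ = 0.04824 × sin(18.84°) = 0.01558

0.046 0.016 0.622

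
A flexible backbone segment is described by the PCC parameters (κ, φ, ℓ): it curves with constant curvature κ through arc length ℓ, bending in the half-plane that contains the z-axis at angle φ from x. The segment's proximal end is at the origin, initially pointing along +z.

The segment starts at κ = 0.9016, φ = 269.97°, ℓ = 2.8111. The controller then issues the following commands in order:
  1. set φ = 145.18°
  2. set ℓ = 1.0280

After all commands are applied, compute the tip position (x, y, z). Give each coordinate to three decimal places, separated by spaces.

-0.364 0.253 0.887

initial: κ=0.9016, φ=269.97°, ℓ=2.8111
cmd 1: set φ=145.18° → (κ,φ,ℓ)=(0.9016,145.18°,2.8111) → tip=(-1.6584,1.1535,0.6328)
cmd 2: set ℓ=1.0280 → (κ,φ,ℓ)=(0.9016,145.18°,1.0280) → tip=(-0.3639,0.2531,0.8870)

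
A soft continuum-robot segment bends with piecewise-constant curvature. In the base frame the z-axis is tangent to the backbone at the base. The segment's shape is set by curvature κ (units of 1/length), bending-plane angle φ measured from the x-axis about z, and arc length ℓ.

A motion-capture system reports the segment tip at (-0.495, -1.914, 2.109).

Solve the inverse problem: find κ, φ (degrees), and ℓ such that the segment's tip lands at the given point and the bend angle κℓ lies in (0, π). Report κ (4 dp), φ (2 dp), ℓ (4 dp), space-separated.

ρ = √(x²+y²) = √(-0.495² + -1.914²) = 1.97697
φ = atan2(y, x) mod 360° = atan2(-1.914, -0.495) = 255.4998°
|p|² = ρ² + z² = 1.97697² + 2.109² = 8.35630
κ = 2ρ / |p|² = 2×1.97697 / 8.35630 = 0.47317
θ = 2·atan2(ρ, z) = 2·atan2(1.97697, 2.109) = 1.50619 rad
ℓ = θ/κ = 1.50619/0.47317 = 3.18320

0.4732 255.50 3.1832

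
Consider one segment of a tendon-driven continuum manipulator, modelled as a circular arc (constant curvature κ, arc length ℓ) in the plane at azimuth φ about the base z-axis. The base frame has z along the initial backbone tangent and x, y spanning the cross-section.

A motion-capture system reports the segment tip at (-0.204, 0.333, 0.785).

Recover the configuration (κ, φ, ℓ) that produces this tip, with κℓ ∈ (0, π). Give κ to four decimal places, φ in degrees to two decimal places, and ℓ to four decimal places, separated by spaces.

1.0160 121.49 0.9087

ρ = √(x²+y²) = √(-0.204² + 0.333²) = 0.39052
φ = atan2(y, x) mod 360° = atan2(0.333, -0.204) = 121.4922°
|p|² = ρ² + z² = 0.39052² + 0.785² = 0.76873
κ = 2ρ / |p|² = 2×0.39052 / 0.76873 = 1.01601
θ = 2·atan2(ρ, z) = 2·atan2(0.39052, 0.785) = 0.92325 rad
ℓ = θ/κ = 0.92325/1.01601 = 0.90870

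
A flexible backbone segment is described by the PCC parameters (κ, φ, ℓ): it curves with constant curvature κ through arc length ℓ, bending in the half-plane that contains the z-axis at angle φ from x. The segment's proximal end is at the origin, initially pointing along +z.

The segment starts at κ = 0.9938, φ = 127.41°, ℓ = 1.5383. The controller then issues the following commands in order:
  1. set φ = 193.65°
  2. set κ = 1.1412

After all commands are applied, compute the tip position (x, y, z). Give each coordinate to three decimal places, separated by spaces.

-1.008 -0.245 0.861

initial: κ=0.9938, φ=127.41°, ℓ=1.5383
cmd 1: set φ=193.65° → (κ,φ,ℓ)=(0.9938,193.65°,1.5383) → tip=(-0.9367,-0.2275,1.0053)
cmd 2: set κ=1.1412 → (κ,φ,ℓ)=(1.1412,193.65°,1.5383) → tip=(-1.0079,-0.2448,0.8614)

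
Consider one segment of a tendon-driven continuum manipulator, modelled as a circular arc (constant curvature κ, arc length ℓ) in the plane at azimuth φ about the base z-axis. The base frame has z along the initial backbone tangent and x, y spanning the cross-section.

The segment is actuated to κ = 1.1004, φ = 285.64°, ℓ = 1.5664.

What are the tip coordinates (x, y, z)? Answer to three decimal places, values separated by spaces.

θ = κ·ℓ = 1.1004 × 1.5664 = 1.72367 rad
ρ = (1 − cos θ)/κ = (1 − -0.15228)/1.1004 = 1.04714
z = sin θ / κ = 0.98834/1.1004 = 0.89816
x = ρ cos φ = 1.04714 × cos(285.64°) = 0.28230
y = ρ sin φ = 1.04714 × sin(285.64°) = -1.00837

0.282 -1.008 0.898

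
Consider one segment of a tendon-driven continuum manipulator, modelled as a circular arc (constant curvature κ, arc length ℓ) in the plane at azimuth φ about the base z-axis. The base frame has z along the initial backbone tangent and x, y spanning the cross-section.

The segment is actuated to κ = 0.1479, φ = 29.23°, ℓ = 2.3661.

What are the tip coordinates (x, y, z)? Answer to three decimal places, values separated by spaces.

θ = κ·ℓ = 0.1479 × 2.3661 = 0.34995 rad
ρ = (1 − cos θ)/κ = (1 − 0.93939)/0.1479 = 0.40980
z = sin θ / κ = 0.34285/0.1479 = 2.31810
x = ρ cos φ = 0.40980 × cos(29.23°) = 0.35762
y = ρ sin φ = 0.40980 × sin(29.23°) = 0.20011

0.358 0.200 2.318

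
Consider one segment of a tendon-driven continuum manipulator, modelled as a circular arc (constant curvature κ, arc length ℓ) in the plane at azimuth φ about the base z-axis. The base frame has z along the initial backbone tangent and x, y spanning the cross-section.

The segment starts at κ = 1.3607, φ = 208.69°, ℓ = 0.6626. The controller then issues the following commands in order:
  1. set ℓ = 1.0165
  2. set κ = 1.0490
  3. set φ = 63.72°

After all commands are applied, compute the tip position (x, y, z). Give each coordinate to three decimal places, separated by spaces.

0.218 0.442 0.835

initial: κ=1.3607, φ=208.69°, ℓ=0.6626
cmd 1: set ℓ=1.0165 → (κ,φ,ℓ)=(1.3607,208.69°,1.0165) → tip=(-0.5244,-0.2870,0.7220)
cmd 2: set κ=1.0490 → (κ,φ,ℓ)=(1.0490,208.69°,1.0165) → tip=(-0.4320,-0.2364,0.8345)
cmd 3: set φ=63.72° → (κ,φ,ℓ)=(1.0490,63.72°,1.0165) → tip=(0.2181,0.4416,0.8345)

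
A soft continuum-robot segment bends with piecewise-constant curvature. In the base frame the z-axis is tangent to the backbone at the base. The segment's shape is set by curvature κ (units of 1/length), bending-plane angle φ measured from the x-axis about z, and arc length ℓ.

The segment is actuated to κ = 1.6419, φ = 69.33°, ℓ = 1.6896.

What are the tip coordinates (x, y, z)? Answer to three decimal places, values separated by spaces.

θ = κ·ℓ = 1.6419 × 1.6896 = 2.77415 rad
ρ = (1 − cos θ)/κ = (1 − -0.93325)/1.6419 = 1.17745
z = sin θ / κ = 0.35923/1.6419 = 0.21879
x = ρ cos φ = 1.17745 × cos(69.33°) = 0.41562
y = ρ sin φ = 1.17745 × sin(69.33°) = 1.10165

0.416 1.102 0.219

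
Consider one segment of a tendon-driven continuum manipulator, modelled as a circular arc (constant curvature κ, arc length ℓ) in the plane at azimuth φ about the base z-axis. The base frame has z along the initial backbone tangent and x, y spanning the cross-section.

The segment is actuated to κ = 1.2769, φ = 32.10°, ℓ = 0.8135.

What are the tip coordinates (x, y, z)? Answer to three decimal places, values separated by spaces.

0.327 0.205 0.675

θ = κ·ℓ = 1.2769 × 0.8135 = 1.03876 rad
ρ = (1 − cos θ)/κ = (1 − 0.50729)/1.2769 = 0.38586
z = sin θ / κ = 0.86177/1.2769 = 0.67490
x = ρ cos φ = 0.38586 × cos(32.10°) = 0.32687
y = ρ sin φ = 0.38586 × sin(32.10°) = 0.20505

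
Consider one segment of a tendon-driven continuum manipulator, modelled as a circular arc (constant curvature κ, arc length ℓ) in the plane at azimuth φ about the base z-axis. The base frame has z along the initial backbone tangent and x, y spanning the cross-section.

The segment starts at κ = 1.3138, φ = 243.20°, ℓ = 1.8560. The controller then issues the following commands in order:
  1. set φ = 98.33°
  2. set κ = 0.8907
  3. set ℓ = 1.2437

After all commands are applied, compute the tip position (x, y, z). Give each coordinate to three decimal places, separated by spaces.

-0.090 0.615 1.004

initial: κ=1.3138, φ=243.20°, ℓ=1.8560
cmd 1: set φ=98.33° → (κ,φ,ℓ)=(1.3138,98.33°,1.8560) → tip=(-0.1944,1.3276,0.4922)
cmd 2: set κ=0.8907 → (κ,φ,ℓ)=(0.8907,98.33°,1.8560) → tip=(-0.1760,1.2022,1.1189)
cmd 3: set ℓ=1.2437 → (κ,φ,ℓ)=(0.8907,98.33°,1.2437) → tip=(-0.0900,0.6147,1.0045)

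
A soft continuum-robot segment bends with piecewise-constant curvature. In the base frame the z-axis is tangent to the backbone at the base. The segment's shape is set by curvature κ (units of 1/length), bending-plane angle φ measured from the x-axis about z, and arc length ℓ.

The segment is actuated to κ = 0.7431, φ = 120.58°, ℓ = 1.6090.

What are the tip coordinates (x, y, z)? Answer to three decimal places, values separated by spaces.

θ = κ·ℓ = 0.7431 × 1.6090 = 1.19565 rad
ρ = (1 − cos θ)/κ = (1 − 0.36641)/0.7431 = 0.85263
z = sin θ / κ = 0.93045/0.7431 = 1.25212
x = ρ cos φ = 0.85263 × cos(120.58°) = -0.43377
y = ρ sin φ = 0.85263 × sin(120.58°) = 0.73405

-0.434 0.734 1.252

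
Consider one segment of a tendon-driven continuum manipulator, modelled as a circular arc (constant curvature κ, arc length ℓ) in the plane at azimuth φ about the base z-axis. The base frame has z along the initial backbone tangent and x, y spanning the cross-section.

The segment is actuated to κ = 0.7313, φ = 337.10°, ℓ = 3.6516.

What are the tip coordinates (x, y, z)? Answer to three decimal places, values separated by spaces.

2.382 -1.006 0.621

θ = κ·ℓ = 0.7313 × 3.6516 = 2.67042 rad
ρ = (1 − cos θ)/κ = (1 − -0.89103)/0.7313 = 2.58585
z = sin θ / κ = 0.45394/0.7313 = 0.62072
x = ρ cos φ = 2.58585 × cos(337.10°) = 2.38205
y = ρ sin φ = 2.58585 × sin(337.10°) = -1.00622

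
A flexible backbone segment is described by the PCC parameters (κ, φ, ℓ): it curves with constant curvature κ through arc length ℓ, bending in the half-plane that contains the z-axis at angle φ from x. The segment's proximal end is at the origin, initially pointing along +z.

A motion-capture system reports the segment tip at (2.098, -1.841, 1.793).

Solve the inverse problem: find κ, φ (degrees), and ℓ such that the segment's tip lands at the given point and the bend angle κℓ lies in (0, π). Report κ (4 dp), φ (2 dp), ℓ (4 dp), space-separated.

ρ = √(x²+y²) = √(2.098² + -1.841²) = 2.79122
φ = atan2(y, x) mod 360° = atan2(-1.841, 2.098) = 318.7330°
|p|² = ρ² + z² = 2.79122² + 1.793² = 11.00573
κ = 2ρ / |p|² = 2×2.79122 / 11.00573 = 0.50723
θ = 2·atan2(ρ, z) = 2·atan2(2.79122, 1.793) = 1.99960 rad
ℓ = θ/κ = 1.99960/0.50723 = 3.94221

0.5072 318.73 3.9422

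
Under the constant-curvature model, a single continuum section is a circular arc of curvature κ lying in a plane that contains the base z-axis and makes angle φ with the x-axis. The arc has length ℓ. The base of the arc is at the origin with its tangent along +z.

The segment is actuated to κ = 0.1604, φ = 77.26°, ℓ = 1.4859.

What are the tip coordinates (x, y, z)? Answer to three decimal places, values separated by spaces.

0.039 0.172 1.472

θ = κ·ℓ = 0.1604 × 1.4859 = 0.23834 rad
ρ = (1 − cos θ)/κ = (1 − 0.97173)/0.1604 = 0.17624
z = sin θ / κ = 0.23609/0.1604 = 1.47187
x = ρ cos φ = 0.17624 × cos(77.26°) = 0.03887
y = ρ sin φ = 0.17624 × sin(77.26°) = 0.17190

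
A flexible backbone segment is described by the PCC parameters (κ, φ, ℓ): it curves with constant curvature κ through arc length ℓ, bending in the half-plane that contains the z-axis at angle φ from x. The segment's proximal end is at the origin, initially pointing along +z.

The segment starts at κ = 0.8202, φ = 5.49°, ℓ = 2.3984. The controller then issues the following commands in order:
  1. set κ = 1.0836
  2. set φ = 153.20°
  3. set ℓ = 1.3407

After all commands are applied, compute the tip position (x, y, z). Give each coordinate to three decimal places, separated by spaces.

-0.727 0.367 0.916

initial: κ=0.8202, φ=5.49°, ℓ=2.3984
cmd 1: set κ=1.0836 → (κ,φ,ℓ)=(1.0836,5.49°,2.3984) → tip=(1.7053,0.1639,0.4766)
cmd 2: set φ=153.20° → (κ,φ,ℓ)=(1.0836,153.20°,2.3984) → tip=(-1.5291,0.7724,0.4766)
cmd 3: set ℓ=1.3407 → (κ,φ,ℓ)=(1.0836,153.20°,1.3407) → tip=(-0.7267,0.3671,0.9164)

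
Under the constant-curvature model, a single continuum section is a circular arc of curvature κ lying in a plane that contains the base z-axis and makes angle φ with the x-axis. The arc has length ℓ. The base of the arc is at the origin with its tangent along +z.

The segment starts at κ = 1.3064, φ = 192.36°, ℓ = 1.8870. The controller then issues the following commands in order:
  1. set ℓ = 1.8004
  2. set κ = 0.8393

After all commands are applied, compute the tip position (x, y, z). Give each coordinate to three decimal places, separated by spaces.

initial: κ=1.3064, φ=192.36°, ℓ=1.8870
cmd 1: set ℓ=1.8004 → (κ,φ,ℓ)=(1.3064,192.36°,1.8004) → tip=(-1.2742,-0.2792,0.5435)
cmd 2: set κ=0.8393 → (κ,φ,ℓ)=(0.8393,192.36°,1.8004) → tip=(-1.0944,-0.2398,1.1893)

-1.094 -0.240 1.189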